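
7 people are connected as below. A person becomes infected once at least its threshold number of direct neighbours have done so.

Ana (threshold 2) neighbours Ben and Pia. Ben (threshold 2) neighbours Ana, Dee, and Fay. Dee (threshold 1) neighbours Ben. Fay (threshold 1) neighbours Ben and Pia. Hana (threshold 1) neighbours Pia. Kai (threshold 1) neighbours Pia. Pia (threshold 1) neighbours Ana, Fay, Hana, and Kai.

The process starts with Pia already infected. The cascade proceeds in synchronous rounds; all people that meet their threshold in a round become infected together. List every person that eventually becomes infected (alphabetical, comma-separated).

Fay, Hana, Kai, Pia

Round 1 — Pia becomes infected (initial).
Round 2 — checking thresholds:
  Ana: 1 of 2 neighbours < 2, not yet.
  Fay: 1 of 2 neighbours ≥ 1, becomes infected.
  Hana: 1 of 1 neighbours ≥ 1, becomes infected.
  Kai: 1 of 1 neighbours ≥ 1, becomes infected.
Round 3 — no new infections; cascade stops.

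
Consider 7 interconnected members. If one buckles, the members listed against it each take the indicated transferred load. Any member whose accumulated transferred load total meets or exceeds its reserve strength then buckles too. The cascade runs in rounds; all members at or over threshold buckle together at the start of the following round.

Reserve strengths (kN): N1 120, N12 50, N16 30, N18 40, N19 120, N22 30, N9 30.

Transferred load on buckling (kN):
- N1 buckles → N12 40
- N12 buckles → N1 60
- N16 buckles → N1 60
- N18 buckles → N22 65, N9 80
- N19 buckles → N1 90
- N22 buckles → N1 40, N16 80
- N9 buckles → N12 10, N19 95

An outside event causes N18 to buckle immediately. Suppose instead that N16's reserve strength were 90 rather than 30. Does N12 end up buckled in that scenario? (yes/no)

With N16's reserve strength at 90:
Round 1 — N18 buckles (initial).
  N22: +65 → 65 ≥ 30
  N9: +80 → 80 ≥ 30
Round 2 — N22, N9 buckle.
  N1: +40 → 40 < 120
  N12: +10 → 10 < 50
  N16: +80 → 80 < 90
  N19: +95 → 95 < 120
No further bucklings.

no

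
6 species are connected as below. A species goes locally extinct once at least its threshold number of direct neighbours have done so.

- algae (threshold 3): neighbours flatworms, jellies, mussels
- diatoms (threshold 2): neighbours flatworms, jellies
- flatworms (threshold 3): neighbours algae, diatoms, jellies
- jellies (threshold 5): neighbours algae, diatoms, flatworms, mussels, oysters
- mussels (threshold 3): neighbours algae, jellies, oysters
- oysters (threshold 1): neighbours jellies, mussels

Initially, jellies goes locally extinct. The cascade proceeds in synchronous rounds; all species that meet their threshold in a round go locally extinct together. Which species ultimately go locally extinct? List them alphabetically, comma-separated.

jellies, oysters

Round 1 — jellies goes locally extinct (initial).
Round 2 — checking thresholds:
  algae: 1 of 3 neighbours < 3, not yet.
  diatoms: 1 of 2 neighbours < 2, not yet.
  flatworms: 1 of 3 neighbours < 3, not yet.
  mussels: 1 of 3 neighbours < 3, not yet.
  oysters: 1 of 2 neighbours ≥ 1, goes locally extinct.
Round 3 — no new extinctions; cascade stops.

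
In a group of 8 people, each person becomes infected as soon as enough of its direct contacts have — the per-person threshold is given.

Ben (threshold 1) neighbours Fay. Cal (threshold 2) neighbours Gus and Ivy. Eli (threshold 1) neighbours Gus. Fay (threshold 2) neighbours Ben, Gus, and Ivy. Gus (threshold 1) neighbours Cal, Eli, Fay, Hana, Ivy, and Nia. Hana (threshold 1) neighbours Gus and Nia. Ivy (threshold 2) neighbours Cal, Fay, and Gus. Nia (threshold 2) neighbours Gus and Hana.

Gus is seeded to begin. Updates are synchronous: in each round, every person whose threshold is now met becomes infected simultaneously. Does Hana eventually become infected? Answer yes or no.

yes

Round 1 — Gus becomes infected (initial).
Round 2 — checking thresholds:
  Cal: 1 of 2 neighbours < 2, holds.
  Eli: 1 of 1 neighbours ≥ 1, becomes infected.
  Fay: 1 of 3 neighbours < 2, holds.
  Hana: 1 of 2 neighbours ≥ 1, becomes infected.
  Ivy: 1 of 3 neighbours < 2, holds.
  Nia: 1 of 2 neighbours < 2, holds.
Round 3 — checking thresholds:
  Cal: 1 of 2 neighbours < 2, holds.
  Fay: 1 of 3 neighbours < 2, holds.
  Ivy: 1 of 3 neighbours < 2, holds.
  Nia: 2 of 2 neighbours ≥ 2, becomes infected.
Round 4 — no new infections; cascade stops.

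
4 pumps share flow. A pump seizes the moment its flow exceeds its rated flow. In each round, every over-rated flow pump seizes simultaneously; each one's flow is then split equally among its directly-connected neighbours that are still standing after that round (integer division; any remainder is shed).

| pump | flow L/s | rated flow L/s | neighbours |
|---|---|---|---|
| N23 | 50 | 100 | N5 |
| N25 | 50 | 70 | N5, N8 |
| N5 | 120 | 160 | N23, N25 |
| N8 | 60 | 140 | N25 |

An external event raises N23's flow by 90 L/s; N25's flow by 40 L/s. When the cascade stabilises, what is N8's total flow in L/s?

Round 1 — N23 at 140 > 100; N25 at 90 > 70. N23, N25 seize.
  N23 sheds 140 L/s to N5: 140 each.
    N5: 120+140 = 260 > 160
  N25 sheds 90 L/s to N5, N8: 45 each.
    N5: 260+45 = 305 > 160
    N8: 60+45 = 105 ≤ 140
Round 2 — N5 seizes.
  N5 sheds 305 L/s: no online neighbours, lost.
No further seizures.

105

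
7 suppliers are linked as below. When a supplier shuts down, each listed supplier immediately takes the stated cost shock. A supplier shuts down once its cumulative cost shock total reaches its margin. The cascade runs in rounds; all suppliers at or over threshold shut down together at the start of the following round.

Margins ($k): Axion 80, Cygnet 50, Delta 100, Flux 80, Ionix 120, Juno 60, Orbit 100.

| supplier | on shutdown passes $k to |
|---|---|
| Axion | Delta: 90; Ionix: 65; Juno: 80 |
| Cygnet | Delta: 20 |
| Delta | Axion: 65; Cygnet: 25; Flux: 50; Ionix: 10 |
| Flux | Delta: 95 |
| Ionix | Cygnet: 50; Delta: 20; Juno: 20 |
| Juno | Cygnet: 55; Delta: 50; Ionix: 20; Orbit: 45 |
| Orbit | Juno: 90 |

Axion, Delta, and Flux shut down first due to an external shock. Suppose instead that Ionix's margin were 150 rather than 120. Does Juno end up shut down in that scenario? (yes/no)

yes

With Ionix's margin at 150:
Round 1 — Axion, Delta, Flux shut down (initial).
  Cygnet: +25 → 25 < 50
  Ionix: +65+10 → 75 < 150
  Juno: +80 → 80 ≥ 60
Round 2 — Juno shuts down.
  Cygnet: +55 → 80 ≥ 50
  Ionix: +20 → 95 < 150
  Orbit: +45 → 45 < 100
Round 3 — Cygnet shuts down.
No further shutdowns.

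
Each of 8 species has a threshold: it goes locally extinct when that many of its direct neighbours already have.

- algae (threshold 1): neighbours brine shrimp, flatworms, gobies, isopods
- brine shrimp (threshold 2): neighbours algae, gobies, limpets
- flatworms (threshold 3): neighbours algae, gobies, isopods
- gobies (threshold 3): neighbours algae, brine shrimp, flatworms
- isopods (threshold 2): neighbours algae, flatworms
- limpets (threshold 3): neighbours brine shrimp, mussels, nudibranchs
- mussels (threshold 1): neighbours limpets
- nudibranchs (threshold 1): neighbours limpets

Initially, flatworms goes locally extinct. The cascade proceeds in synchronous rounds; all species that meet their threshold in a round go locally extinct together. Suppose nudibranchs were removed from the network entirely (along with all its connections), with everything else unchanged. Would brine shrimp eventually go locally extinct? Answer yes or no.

With nudibranchs removed:
Round 1 — flatworms goes locally extinct (initial).
Round 2 — checking thresholds:
  algae: 1 of 4 neighbours ≥ 1, goes locally extinct.
  gobies: 1 of 3 neighbours < 3, below threshold.
  isopods: 1 of 2 neighbours < 2, below threshold.
Round 3 — checking thresholds:
  brine shrimp: 1 of 3 neighbours < 2, below threshold.
  gobies: 2 of 3 neighbours < 3, below threshold.
  isopods: 2 of 2 neighbours ≥ 2, goes locally extinct.
Round 4 — no new extinctions; cascade stops.

no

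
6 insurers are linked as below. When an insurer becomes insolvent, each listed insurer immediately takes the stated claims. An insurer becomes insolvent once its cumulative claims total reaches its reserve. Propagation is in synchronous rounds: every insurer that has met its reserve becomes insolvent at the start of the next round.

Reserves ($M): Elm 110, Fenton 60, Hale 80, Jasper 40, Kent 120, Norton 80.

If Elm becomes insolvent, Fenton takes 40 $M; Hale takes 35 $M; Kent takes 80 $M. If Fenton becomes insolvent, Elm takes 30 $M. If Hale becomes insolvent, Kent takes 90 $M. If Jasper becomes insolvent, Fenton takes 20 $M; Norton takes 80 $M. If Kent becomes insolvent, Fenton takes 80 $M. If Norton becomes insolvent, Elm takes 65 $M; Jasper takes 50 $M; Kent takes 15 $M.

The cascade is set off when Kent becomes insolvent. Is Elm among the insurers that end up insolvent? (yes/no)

no

Round 1 — Kent becomes insolvent (initial).
  Fenton: +80 → 80 ≥ 60
Round 2 — Fenton becomes insolvent.
  Elm: +30 → 30 < 110
No further insolvencies.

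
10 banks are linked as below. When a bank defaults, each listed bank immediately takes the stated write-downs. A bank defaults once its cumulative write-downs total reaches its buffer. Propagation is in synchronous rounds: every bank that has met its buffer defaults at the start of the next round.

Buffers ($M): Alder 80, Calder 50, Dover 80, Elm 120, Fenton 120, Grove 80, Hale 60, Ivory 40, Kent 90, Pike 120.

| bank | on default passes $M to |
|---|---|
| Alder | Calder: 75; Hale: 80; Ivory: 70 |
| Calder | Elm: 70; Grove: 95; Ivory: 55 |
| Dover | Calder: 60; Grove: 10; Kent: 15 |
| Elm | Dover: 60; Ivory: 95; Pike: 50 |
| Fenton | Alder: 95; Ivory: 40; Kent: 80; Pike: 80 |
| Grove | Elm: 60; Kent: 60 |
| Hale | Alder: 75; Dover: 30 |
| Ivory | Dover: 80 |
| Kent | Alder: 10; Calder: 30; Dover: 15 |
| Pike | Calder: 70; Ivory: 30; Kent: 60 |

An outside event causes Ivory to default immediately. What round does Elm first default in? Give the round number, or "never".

5

Round 1 — Ivory defaults (initial).
  Dover: +80 → 80 ≥ 80
Round 2 — Dover defaults.
  Calder: +60 → 60 ≥ 50
  Grove: +10 → 10 < 80
  Kent: +15 → 15 < 90
Round 3 — Calder defaults.
  Elm: +70 → 70 < 120
  Grove: +95 → 105 ≥ 80
Round 4 — Grove defaults.
  Elm: +60 → 130 ≥ 120
  Kent: +60 → 75 < 90
Round 5 — Elm defaults.
  Pike: +50 → 50 < 120
No further defaults.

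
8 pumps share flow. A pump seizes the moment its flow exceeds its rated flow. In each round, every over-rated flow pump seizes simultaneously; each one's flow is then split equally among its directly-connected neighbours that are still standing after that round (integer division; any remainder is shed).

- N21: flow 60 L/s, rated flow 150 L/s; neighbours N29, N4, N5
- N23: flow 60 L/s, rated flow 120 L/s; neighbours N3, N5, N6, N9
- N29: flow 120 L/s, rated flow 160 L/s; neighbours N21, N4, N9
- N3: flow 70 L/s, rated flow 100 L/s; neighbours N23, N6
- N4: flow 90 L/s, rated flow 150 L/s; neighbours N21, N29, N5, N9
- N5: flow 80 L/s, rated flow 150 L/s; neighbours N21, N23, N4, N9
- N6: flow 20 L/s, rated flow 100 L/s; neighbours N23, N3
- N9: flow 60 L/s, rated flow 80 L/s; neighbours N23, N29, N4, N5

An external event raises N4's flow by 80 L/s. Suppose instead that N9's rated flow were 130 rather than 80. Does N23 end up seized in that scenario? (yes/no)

yes

With N9's rated flow at 130:
Round 1 — N4 at 170 > 150. N4 seizes.
  N4 sheds 170 L/s to N21, N29, N5, N9: 42 each (2 lost).
    N21: 60+42 = 102 ≤ 150
    N29: 120+42 = 162 > 160
    N5: 80+42 = 122 ≤ 150
    N9: 60+42 = 102 ≤ 130
Round 2 — N29 seizes.
  N29 sheds 162 L/s to N21, N9: 81 each.
    N21: 102+81 = 183 > 150
    N9: 102+81 = 183 > 130
Round 3 — N21, N9 seize.
  N21 sheds 183 L/s to N5: 183 each.
    N5: 122+183 = 305 > 150
  N9 sheds 183 L/s to N23, N5: 91 each (1 lost).
    N23: 60+91 = 151 > 120
    N5: 305+91 = 396 > 150
Round 4 — N23, N5 seize.
  N23 sheds 151 L/s to N3, N6: 75 each (1 lost).
    N3: 70+75 = 145 > 100
    N6: 20+75 = 95 ≤ 100
  N5 sheds 396 L/s: no online neighbours, lost.
Round 5 — N3 seizes.
  N3 sheds 145 L/s to N6: 145 each.
    N6: 95+145 = 240 > 100
Round 6 — N6 seizes.
  N6 sheds 240 L/s: no online neighbours, lost.
No further seizures.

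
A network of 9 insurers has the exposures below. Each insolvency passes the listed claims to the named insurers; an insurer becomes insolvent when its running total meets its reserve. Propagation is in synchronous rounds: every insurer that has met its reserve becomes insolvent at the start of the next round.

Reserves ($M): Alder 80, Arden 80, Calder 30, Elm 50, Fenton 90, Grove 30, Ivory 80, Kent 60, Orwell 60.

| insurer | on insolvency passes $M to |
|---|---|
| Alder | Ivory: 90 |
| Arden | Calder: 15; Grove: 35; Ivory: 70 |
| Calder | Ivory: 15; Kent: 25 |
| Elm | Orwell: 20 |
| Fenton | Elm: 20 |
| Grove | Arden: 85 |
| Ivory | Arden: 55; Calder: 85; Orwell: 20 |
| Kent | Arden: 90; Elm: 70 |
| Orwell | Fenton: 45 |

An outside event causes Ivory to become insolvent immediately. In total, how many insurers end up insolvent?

2

Round 1 — Ivory becomes insolvent (initial).
  Arden: +55 → 55 < 80
  Calder: +85 → 85 ≥ 30
  Orwell: +20 → 20 < 60
Round 2 — Calder becomes insolvent.
  Kent: +25 → 25 < 60
No further insolvencies.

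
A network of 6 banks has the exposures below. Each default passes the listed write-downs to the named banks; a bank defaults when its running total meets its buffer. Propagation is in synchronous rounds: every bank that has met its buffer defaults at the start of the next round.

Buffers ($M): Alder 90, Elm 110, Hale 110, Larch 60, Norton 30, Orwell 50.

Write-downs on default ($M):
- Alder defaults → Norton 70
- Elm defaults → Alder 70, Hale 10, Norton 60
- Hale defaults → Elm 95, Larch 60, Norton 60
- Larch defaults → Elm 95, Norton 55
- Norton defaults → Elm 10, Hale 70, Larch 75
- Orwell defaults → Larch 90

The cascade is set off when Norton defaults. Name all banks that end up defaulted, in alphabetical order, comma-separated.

Round 1 — Norton defaults (initial).
  Elm: +10 → 10 < 110
  Hale: +70 → 70 < 110
  Larch: +75 → 75 ≥ 60
Round 2 — Larch defaults.
  Elm: +95 → 105 < 110
No further defaults.

Larch, Norton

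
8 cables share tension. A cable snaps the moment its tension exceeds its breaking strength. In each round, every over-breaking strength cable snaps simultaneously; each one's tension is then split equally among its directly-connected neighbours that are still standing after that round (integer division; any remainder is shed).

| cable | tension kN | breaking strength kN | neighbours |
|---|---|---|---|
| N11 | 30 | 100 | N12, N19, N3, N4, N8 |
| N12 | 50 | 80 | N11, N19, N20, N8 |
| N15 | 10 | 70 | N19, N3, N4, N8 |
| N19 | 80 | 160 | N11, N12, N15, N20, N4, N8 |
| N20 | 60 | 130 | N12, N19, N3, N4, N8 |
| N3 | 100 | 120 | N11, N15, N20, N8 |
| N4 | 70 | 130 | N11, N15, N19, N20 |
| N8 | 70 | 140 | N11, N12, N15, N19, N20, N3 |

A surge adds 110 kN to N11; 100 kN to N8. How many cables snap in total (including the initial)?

8

Round 1 — N11 at 140 > 100; N8 at 170 > 140. N11, N8 snap.
  N11 sheds 140 kN to N12, N19, N3, N4: 35 each.
    N12: 50+35 = 85 > 80
    N19: 80+35 = 115 ≤ 160
    N3: 100+35 = 135 > 120
    N4: 70+35 = 105 ≤ 130
  N8 sheds 170 kN to N12, N15, N19, N20, N3: 34 each.
    N12: 85+34 = 119 > 80
    N15: 10+34 = 44 ≤ 70
    N19: 115+34 = 149 ≤ 160
    N20: 60+34 = 94 ≤ 130
    N3: 135+34 = 169 > 120
Round 2 — N12, N3 snap.
  N12 sheds 119 kN to N19, N20: 59 each (1 lost).
    N19: 149+59 = 208 > 160
    N20: 94+59 = 153 > 130
  N3 sheds 169 kN to N15, N20: 84 each (1 lost).
    N15: 44+84 = 128 > 70
    N20: 153+84 = 237 > 130
Round 3 — N15, N19, N20 snap.
  N15 sheds 128 kN to N4: 128 each.
    N4: 105+128 = 233 > 130
  N19 sheds 208 kN to N4: 208 each.
    N4: 233+208 = 441 > 130
  N20 sheds 237 kN to N4: 237 each.
    N4: 441+237 = 678 > 130
Round 4 — N4 snaps.
  N4 sheds 678 kN: no online neighbours, lost.
No further breaks.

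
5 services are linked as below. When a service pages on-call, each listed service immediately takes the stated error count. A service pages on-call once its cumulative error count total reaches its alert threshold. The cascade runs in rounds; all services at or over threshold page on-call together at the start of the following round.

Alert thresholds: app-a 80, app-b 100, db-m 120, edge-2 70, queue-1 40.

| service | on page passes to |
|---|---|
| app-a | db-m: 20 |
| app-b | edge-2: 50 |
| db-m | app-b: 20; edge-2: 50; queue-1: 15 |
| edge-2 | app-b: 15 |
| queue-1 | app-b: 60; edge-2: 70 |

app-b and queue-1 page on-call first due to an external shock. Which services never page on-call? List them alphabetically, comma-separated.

Round 1 — app-b, queue-1 page on-call (initial).
  edge-2: +50+70 → 120 ≥ 70
Round 2 — edge-2 pages on-call.
No further pages.

app-a, db-m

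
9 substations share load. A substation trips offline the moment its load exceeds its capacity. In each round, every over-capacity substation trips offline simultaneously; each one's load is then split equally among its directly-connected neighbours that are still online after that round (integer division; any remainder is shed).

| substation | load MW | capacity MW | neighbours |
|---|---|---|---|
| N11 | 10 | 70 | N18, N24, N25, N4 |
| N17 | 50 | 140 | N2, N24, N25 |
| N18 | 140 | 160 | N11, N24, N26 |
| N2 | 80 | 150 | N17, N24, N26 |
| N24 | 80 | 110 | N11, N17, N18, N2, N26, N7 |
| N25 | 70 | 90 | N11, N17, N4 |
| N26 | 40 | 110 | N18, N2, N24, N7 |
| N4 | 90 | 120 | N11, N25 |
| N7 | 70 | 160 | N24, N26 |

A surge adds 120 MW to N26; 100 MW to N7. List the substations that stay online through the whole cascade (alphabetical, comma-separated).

Round 1 — N26 at 160 > 110; N7 at 170 > 160. N26, N7 trip offline.
  N26 sheds 160 MW to N18, N2, N24: 53 each (1 lost).
    N18: 140+53 = 193 > 160
    N2: 80+53 = 133 ≤ 150
    N24: 80+53 = 133 > 110
  N7 sheds 170 MW to N24: 170 each.
    N24: 133+170 = 303 > 110
Round 2 — N18, N24 trip offline.
  N18 sheds 193 MW to N11: 193 each.
    N11: 10+193 = 203 > 70
  N24 sheds 303 MW to N11, N17, N2: 101 each.
    N11: 203+101 = 304 > 70
    N17: 50+101 = 151 > 140
    N2: 133+101 = 234 > 150
Round 3 — N11, N17, N2 trip offline.
  N11 sheds 304 MW to N25, N4: 152 each.
    N25: 70+152 = 222 > 90
    N4: 90+152 = 242 > 120
  N17 sheds 151 MW to N25: 151 each.
    N25: 222+151 = 373 > 90
  N2 sheds 234 MW: no online neighbours, lost.
Round 4 — N25, N4 trip offline.
  N25 sheds 373 MW: no online neighbours, lost.
  N4 sheds 242 MW: no online neighbours, lost.
No further trips.

none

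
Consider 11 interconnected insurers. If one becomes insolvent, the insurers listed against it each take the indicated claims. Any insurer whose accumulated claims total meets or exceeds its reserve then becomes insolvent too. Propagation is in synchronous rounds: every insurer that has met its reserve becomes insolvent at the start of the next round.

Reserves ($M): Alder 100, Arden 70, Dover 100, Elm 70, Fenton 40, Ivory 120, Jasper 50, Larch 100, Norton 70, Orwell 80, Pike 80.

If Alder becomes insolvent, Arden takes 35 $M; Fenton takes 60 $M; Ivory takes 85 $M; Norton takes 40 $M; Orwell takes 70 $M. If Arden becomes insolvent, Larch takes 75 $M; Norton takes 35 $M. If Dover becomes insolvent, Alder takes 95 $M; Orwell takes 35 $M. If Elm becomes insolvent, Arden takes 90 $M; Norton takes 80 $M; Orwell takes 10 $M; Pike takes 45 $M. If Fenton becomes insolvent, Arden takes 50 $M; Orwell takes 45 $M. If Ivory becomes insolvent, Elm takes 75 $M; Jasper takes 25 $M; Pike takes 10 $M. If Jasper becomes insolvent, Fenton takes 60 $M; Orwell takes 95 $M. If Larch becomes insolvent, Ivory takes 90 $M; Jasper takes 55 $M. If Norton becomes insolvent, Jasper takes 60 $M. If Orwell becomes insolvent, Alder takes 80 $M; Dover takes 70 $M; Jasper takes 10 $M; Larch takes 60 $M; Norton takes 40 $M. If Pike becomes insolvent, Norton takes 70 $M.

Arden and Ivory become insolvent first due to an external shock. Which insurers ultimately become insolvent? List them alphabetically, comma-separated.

Round 1 — Arden, Ivory become insolvent (initial).
  Elm: +75 → 75 ≥ 70
  Jasper: +25 → 25 < 50
  Larch: +75 → 75 < 100
  Norton: +35 → 35 < 70
  Pike: +10 → 10 < 80
Round 2 — Elm becomes insolvent.
  Norton: +80 → 115 ≥ 70
  Orwell: +10 → 10 < 80
  Pike: +45 → 55 < 80
Round 3 — Norton becomes insolvent.
  Jasper: +60 → 85 ≥ 50
Round 4 — Jasper becomes insolvent.
  Fenton: +60 → 60 ≥ 40
  Orwell: +95 → 105 ≥ 80
Round 5 — Fenton, Orwell become insolvent.
  Alder: +80 → 80 < 100
  Dover: +70 → 70 < 100
  Larch: +60 → 135 ≥ 100
Round 6 — Larch becomes insolvent.
No further insolvencies.

Arden, Elm, Fenton, Ivory, Jasper, Larch, Norton, Orwell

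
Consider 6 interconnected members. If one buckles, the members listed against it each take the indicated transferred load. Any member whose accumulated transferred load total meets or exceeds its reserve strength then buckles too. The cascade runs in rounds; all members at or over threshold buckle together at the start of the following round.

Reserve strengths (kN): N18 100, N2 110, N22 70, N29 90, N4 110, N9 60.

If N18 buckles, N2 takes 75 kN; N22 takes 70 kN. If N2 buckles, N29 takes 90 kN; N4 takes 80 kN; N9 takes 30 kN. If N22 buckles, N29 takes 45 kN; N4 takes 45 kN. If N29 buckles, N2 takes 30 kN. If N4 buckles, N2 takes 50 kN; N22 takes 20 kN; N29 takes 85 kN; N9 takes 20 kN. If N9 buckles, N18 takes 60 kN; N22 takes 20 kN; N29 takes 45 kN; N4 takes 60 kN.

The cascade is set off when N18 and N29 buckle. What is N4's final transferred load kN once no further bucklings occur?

45

Round 1 — N18, N29 buckle (initial).
  N2: +75+30 → 105 < 110
  N22: +70 → 70 ≥ 70
Round 2 — N22 buckles.
  N4: +45 → 45 < 110
No further bucklings.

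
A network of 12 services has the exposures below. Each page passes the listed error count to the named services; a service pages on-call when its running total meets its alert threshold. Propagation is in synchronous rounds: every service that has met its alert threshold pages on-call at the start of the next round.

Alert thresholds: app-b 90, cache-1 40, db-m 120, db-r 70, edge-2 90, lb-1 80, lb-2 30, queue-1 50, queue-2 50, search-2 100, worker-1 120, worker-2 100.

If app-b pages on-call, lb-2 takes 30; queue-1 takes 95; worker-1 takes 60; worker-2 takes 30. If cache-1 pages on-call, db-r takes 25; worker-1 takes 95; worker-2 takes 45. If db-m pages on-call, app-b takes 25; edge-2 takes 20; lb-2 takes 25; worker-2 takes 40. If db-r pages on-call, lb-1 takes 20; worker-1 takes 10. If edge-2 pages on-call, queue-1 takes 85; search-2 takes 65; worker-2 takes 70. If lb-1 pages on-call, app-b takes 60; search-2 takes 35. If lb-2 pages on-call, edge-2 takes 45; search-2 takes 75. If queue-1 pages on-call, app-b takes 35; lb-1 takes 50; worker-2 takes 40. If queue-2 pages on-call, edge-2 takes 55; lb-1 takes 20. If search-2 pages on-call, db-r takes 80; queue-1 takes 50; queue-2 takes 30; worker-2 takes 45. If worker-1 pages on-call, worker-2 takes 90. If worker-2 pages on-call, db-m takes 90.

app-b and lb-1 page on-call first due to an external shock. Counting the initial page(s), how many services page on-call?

7

Round 1 — app-b, lb-1 page on-call (initial).
  lb-2: +30 → 30 ≥ 30
  queue-1: +95 → 95 ≥ 50
  search-2: +35 → 35 < 100
  worker-1: +60 → 60 < 120
  worker-2: +30 → 30 < 100
Round 2 — lb-2, queue-1 page on-call.
  edge-2: +45 → 45 < 90
  search-2: +75 → 110 ≥ 100
  worker-2: +40 → 70 < 100
Round 3 — search-2 pages on-call.
  db-r: +80 → 80 ≥ 70
  queue-2: +30 → 30 < 50
  worker-2: +45 → 115 ≥ 100
Round 4 — db-r, worker-2 page on-call.
  db-m: +90 → 90 < 120
  worker-1: +10 → 70 < 120
No further pages.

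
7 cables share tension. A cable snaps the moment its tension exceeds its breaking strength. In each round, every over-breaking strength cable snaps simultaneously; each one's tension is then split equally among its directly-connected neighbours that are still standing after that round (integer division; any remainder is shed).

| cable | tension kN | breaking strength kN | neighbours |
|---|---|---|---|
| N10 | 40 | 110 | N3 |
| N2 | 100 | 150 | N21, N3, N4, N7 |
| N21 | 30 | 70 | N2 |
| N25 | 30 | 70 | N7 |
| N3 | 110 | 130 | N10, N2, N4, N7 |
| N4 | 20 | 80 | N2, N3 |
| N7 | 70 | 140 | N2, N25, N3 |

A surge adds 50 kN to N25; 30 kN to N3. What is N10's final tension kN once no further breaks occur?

75

Round 1 — N25 at 80 > 70; N3 at 140 > 130. N25, N3 snap.
  N25 sheds 80 kN to N7: 80 each.
    N7: 70+80 = 150 > 140
  N3 sheds 140 kN to N10, N2, N4, N7: 35 each.
    N10: 40+35 = 75 ≤ 110
    N2: 100+35 = 135 ≤ 150
    N4: 20+35 = 55 ≤ 80
    N7: 150+35 = 185 > 140
Round 2 — N7 snaps.
  N7 sheds 185 kN to N2: 185 each.
    N2: 135+185 = 320 > 150
Round 3 — N2 snaps.
  N2 sheds 320 kN to N21, N4: 160 each.
    N21: 30+160 = 190 > 70
    N4: 55+160 = 215 > 80
Round 4 — N21, N4 snap.
  N21 sheds 190 kN: no online neighbours, lost.
  N4 sheds 215 kN: no online neighbours, lost.
No further breaks.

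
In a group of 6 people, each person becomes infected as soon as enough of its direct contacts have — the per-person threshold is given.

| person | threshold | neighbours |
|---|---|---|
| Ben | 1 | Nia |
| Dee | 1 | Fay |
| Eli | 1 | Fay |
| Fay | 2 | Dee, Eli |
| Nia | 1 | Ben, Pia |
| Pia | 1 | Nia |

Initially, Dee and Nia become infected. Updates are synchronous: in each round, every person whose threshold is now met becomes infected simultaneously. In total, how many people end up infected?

Round 1 — Dee, Nia become infected (initial).
Round 2 — checking thresholds:
  Ben: 1 of 1 neighbours ≥ 1, becomes infected.
  Fay: 1 of 2 neighbours < 2, not yet.
  Pia: 1 of 1 neighbours ≥ 1, becomes infected.
Round 3 — no new infections; cascade stops.

4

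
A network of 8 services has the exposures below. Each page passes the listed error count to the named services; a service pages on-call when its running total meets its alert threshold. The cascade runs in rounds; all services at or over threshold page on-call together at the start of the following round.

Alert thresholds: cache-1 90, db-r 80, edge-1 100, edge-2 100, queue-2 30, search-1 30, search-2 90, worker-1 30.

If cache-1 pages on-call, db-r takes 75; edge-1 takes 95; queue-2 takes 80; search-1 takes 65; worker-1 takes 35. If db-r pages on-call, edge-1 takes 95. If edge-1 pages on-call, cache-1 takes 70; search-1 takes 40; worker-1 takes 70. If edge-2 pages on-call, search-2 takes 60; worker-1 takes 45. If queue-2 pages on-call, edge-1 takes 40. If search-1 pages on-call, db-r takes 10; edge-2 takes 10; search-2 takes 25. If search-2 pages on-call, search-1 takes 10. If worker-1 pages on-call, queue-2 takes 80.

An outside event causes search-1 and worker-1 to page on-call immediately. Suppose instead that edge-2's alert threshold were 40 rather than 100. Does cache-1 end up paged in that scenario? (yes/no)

With edge-2's alert threshold at 40:
Round 1 — search-1, worker-1 page on-call (initial).
  db-r: +10 → 10 < 80
  edge-2: +10 → 10 < 40
  queue-2: +80 → 80 ≥ 30
  search-2: +25 → 25 < 90
Round 2 — queue-2 pages on-call.
  edge-1: +40 → 40 < 100
No further pages.

no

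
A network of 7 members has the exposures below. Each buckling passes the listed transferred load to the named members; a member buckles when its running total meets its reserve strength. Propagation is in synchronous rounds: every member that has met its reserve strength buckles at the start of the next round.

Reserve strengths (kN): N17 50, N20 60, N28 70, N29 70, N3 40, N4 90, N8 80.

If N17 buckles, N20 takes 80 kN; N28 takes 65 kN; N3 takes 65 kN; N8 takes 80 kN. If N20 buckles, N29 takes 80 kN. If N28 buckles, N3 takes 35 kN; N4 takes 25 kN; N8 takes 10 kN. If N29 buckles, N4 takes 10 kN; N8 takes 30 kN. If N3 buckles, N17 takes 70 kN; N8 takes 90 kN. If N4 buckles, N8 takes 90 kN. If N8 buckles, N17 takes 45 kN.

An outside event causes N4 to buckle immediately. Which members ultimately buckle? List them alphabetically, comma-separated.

N4, N8

Round 1 — N4 buckles (initial).
  N8: +90 → 90 ≥ 80
Round 2 — N8 buckles.
  N17: +45 → 45 < 50
No further bucklings.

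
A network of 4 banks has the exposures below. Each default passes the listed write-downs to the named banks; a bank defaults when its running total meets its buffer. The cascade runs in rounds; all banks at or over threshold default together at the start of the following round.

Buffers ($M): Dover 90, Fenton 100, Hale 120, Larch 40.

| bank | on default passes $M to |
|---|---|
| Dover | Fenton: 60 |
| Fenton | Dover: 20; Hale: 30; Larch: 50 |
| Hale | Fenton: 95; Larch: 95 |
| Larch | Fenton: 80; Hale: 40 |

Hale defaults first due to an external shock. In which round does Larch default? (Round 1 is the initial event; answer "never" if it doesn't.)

Round 1 — Hale defaults (initial).
  Fenton: +95 → 95 < 100
  Larch: +95 → 95 ≥ 40
Round 2 — Larch defaults.
  Fenton: +80 → 175 ≥ 100
Round 3 — Fenton defaults.
  Dover: +20 → 20 < 90
No further defaults.

2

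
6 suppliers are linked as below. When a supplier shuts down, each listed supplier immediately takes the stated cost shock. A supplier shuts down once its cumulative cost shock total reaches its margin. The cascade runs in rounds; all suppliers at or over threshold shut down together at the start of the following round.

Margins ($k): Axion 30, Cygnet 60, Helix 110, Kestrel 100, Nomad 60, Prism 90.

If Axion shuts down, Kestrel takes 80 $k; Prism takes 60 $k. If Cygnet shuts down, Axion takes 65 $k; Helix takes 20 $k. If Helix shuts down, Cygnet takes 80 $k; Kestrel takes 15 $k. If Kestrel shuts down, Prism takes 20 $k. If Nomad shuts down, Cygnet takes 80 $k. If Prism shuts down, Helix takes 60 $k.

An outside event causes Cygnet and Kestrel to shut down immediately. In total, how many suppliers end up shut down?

Round 1 — Cygnet, Kestrel shut down (initial).
  Axion: +65 → 65 ≥ 30
  Helix: +20 → 20 < 110
  Prism: +20 → 20 < 90
Round 2 — Axion shuts down.
  Prism: +60 → 80 < 90
No further shutdowns.

3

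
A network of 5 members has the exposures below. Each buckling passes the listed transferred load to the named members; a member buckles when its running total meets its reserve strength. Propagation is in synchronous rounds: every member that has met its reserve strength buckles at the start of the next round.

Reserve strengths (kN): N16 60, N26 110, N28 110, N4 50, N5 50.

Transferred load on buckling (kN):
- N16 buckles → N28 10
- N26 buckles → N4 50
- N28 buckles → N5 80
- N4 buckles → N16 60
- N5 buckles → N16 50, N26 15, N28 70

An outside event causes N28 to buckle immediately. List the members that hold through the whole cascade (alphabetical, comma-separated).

N16, N26, N4

Round 1 — N28 buckles (initial).
  N5: +80 → 80 ≥ 50
Round 2 — N5 buckles.
  N16: +50 → 50 < 60
  N26: +15 → 15 < 110
No further bucklings.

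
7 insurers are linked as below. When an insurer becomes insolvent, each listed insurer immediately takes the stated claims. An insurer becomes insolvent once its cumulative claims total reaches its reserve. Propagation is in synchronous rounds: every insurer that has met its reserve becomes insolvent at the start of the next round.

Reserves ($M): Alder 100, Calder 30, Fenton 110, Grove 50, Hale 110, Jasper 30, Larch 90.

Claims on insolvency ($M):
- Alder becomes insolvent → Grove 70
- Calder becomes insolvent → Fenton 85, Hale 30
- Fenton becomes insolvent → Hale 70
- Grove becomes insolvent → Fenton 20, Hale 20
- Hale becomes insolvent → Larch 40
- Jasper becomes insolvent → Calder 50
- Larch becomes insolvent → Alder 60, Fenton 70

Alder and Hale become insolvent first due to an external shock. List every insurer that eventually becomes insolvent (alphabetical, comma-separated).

Alder, Grove, Hale

Round 1 — Alder, Hale become insolvent (initial).
  Grove: +70 → 70 ≥ 50
  Larch: +40 → 40 < 90
Round 2 — Grove becomes insolvent.
  Fenton: +20 → 20 < 110
No further insolvencies.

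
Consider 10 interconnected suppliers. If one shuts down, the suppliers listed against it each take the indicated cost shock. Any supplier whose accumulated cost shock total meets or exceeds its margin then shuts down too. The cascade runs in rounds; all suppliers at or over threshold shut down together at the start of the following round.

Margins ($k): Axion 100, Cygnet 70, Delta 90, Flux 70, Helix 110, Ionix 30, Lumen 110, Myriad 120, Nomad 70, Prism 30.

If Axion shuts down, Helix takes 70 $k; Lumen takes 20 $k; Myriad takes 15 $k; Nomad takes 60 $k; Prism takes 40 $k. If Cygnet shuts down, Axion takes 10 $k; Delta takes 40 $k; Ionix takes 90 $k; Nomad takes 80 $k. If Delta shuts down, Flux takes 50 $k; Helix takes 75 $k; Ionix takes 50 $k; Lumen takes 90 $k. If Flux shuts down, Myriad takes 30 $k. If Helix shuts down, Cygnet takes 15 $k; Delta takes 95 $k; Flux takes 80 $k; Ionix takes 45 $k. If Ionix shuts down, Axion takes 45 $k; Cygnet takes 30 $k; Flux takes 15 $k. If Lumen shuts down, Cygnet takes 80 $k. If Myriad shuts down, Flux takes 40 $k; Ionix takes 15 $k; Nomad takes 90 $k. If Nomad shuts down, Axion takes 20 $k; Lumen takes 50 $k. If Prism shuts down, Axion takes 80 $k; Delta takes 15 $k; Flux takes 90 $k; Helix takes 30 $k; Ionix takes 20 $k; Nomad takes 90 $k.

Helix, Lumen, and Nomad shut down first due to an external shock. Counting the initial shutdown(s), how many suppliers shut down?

Round 1 — Helix, Lumen, Nomad shut down (initial).
  Axion: +20 → 20 < 100
  Cygnet: +15+80 → 95 ≥ 70
  Delta: +95 → 95 ≥ 90
  Flux: +80 → 80 ≥ 70
  Ionix: +45 → 45 ≥ 30
Round 2 — Cygnet, Delta, Flux, Ionix shut down.
  Axion: +10+45 → 75 < 100
  Myriad: +30 → 30 < 120
No further shutdowns.

7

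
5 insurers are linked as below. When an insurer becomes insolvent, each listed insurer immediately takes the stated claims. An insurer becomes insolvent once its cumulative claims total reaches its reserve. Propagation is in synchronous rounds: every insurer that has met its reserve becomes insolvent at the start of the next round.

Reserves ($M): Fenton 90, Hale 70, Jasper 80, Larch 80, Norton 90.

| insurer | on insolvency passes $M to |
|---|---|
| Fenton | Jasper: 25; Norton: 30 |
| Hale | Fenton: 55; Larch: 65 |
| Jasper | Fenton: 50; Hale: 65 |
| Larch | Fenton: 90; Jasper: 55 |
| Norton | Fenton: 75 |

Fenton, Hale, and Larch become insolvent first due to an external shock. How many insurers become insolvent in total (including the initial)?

Round 1 — Fenton, Hale, Larch become insolvent (initial).
  Jasper: +25+55 → 80 ≥ 80
  Norton: +30 → 30 < 90
Round 2 — Jasper becomes insolvent.
No further insolvencies.

4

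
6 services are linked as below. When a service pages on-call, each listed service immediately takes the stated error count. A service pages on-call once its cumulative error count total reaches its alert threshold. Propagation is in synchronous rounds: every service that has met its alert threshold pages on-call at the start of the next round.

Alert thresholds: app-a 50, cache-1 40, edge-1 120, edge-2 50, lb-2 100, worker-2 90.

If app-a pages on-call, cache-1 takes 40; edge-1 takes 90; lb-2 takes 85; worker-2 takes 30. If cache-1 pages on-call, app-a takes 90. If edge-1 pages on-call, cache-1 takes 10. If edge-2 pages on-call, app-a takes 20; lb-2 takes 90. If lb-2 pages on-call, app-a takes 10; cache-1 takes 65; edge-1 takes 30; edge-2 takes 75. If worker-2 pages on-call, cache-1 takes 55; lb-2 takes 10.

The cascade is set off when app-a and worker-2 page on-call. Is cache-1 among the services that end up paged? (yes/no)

yes

Round 1 — app-a, worker-2 page on-call (initial).
  cache-1: +40+55 → 95 ≥ 40
  edge-1: +90 → 90 < 120
  lb-2: +85+10 → 95 < 100
Round 2 — cache-1 pages on-call.
No further pages.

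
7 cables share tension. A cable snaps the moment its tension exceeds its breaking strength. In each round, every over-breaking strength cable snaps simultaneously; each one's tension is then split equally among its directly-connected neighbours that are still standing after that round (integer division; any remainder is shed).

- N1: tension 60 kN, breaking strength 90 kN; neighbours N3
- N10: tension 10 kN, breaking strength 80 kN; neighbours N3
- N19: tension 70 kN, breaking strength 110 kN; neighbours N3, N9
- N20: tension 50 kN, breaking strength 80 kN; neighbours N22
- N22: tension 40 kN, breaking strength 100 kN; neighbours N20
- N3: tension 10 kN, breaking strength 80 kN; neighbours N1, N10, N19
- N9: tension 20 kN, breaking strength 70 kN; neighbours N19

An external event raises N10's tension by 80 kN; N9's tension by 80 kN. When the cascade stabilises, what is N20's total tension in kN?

Round 1 — N10 at 90 > 80; N9 at 100 > 70. N10, N9 snap.
  N10 sheds 90 kN to N3: 90 each.
    N3: 10+90 = 100 > 80
  N9 sheds 100 kN to N19: 100 each.
    N19: 70+100 = 170 > 110
Round 2 — N19, N3 snap.
  N19 sheds 170 kN: no online neighbours, lost.
  N3 sheds 100 kN to N1: 100 each.
    N1: 60+100 = 160 > 90
Round 3 — N1 snaps.
  N1 sheds 160 kN: no online neighbours, lost.
No further breaks.

50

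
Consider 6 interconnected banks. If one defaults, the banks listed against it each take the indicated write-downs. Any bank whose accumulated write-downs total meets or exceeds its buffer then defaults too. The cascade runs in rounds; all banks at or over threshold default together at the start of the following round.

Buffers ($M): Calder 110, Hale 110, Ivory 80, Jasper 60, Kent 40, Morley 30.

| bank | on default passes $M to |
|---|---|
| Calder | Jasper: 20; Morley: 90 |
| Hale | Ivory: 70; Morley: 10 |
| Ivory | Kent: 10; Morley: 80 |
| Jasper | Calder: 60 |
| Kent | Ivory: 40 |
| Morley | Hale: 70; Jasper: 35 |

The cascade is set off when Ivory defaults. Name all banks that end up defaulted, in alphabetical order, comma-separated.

Round 1 — Ivory defaults (initial).
  Kent: +10 → 10 < 40
  Morley: +80 → 80 ≥ 30
Round 2 — Morley defaults.
  Hale: +70 → 70 < 110
  Jasper: +35 → 35 < 60
No further defaults.

Ivory, Morley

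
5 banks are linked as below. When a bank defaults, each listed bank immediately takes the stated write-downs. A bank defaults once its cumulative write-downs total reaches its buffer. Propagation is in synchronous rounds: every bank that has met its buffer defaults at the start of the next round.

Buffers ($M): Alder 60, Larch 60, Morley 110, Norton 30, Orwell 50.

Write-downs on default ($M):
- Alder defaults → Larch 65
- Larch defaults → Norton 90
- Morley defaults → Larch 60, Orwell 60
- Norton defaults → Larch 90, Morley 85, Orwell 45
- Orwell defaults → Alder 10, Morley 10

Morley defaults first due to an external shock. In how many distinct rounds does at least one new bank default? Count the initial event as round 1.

Round 1 — Morley defaults (initial).
  Larch: +60 → 60 ≥ 60
  Orwell: +60 → 60 ≥ 50
Round 2 — Larch, Orwell default.
  Alder: +10 → 10 < 60
  Norton: +90 → 90 ≥ 30
Round 3 — Norton defaults.
No further defaults.

3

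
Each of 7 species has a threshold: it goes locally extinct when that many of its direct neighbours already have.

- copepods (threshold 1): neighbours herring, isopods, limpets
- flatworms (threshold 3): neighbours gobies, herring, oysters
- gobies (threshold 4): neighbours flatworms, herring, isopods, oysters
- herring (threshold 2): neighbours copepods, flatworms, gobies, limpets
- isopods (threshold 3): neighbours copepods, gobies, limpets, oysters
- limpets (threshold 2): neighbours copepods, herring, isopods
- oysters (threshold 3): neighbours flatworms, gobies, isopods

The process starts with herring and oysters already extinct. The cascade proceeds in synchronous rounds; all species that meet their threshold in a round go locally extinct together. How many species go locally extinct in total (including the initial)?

5

Round 1 — herring, oysters go locally extinct (initial).
Round 2 — checking thresholds:
  copepods: 1 of 3 neighbours ≥ 1, goes locally extinct.
  flatworms: 2 of 3 neighbours < 3, not yet.
  gobies: 2 of 4 neighbours < 4, not yet.
  isopods: 1 of 4 neighbours < 3, not yet.
  limpets: 1 of 3 neighbours < 2, not yet.
Round 3 — checking thresholds:
  flatworms: 2 of 3 neighbours < 3, not yet.
  gobies: 2 of 4 neighbours < 4, not yet.
  isopods: 2 of 4 neighbours < 3, not yet.
  limpets: 2 of 3 neighbours ≥ 2, goes locally extinct.
Round 4 — checking thresholds:
  flatworms: 2 of 3 neighbours < 3, not yet.
  gobies: 2 of 4 neighbours < 4, not yet.
  isopods: 3 of 4 neighbours ≥ 3, goes locally extinct.
Round 5 — no new extinctions; cascade stops.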